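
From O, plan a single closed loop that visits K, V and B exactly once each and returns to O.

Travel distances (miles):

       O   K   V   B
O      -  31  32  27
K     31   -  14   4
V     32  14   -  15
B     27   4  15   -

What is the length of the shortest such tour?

O→K→V→B→O: 31+14+15+27 = 87
O→K→B→V→O: 31+4+15+32 = 82
O→V→K→B→O: 32+14+4+27 = 77
The minimum is 77.
One optimal route: O → V → K → B → O (or its reverse).

Minimum total distance: 77 miles.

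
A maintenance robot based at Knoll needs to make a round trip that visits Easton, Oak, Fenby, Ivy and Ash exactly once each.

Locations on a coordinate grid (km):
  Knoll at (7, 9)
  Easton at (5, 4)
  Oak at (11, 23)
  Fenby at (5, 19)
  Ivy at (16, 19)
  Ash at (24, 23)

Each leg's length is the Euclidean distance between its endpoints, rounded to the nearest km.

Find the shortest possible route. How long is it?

Knoll → Easton → Oak → Fenby → Ivy → Ash → Knoll: 5+20+7+11+9+22 = 74
Knoll → Easton → Oak → Fenby → Ash → Ivy → Knoll: 5+20+7+19+9+13 = 73
Knoll → Easton → Oak → Ivy → Fenby → Ash → Knoll: 5+20+6+11+19+22 = 83
Knoll → Easton → Oak → Ivy → Ash → Fenby → Knoll: 5+20+6+9+19+10 = 69
Knoll → Easton → Oak → Ash → Fenby → Ivy → Knoll: 5+20+13+19+11+13 = 81
Knoll → Easton → Oak → Ash → Ivy → Fenby → Knoll: 5+20+13+9+11+10 = 68
Knoll → Easton → Fenby → Oak → Ivy → Ash → Knoll: 5+15+7+6+9+22 = 64
Knoll → Easton → Fenby → Oak → Ash → Ivy → Knoll: 5+15+7+13+9+13 = 62
Knoll → Easton → Fenby → Ivy → Oak → Ash → Knoll: 5+15+11+6+13+22 = 72
Knoll → Easton → Fenby → Ivy → Ash → Oak → Knoll: 5+15+11+9+13+15 = 68
Knoll → Easton → Fenby → Ash → Oak → Ivy → Knoll: 5+15+19+13+6+13 = 71
Knoll → Easton → Fenby → Ash → Ivy → Oak → Knoll: 5+15+19+9+6+15 = 69
Knoll → Easton → Ivy → Oak → Fenby → Ash → Knoll: 5+19+6+7+19+22 = 78
Knoll → Easton → Ivy → Oak → Ash → Fenby → Knoll: 5+19+6+13+19+10 = 72
… (46 more)
The minimum is 62.
One optimal route: Knoll → Easton → Fenby → Oak → Ash → Ivy → Knoll (or its reverse).

Shortest round trip = 62 km.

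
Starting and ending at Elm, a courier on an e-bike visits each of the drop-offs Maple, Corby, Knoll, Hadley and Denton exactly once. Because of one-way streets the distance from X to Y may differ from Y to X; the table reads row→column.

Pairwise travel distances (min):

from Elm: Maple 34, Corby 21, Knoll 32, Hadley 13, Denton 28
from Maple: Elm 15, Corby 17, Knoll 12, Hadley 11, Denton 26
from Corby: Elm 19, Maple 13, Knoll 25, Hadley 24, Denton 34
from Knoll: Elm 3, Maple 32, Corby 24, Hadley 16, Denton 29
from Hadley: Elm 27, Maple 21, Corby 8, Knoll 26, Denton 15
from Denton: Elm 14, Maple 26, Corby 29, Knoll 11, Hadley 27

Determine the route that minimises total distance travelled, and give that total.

Elm - Maple - Corby - Knoll - Hadley - Denton - Elm: 34+17+25+16+15+14 = 121
Elm - Maple - Corby - Knoll - Denton - Hadley - Elm: 34+17+25+29+27+27 = 159
Elm - Maple - Corby - Hadley - Knoll - Denton - Elm: 34+17+24+26+29+14 = 144
Elm - Maple - Corby - Hadley - Denton - Knoll - Elm: 34+17+24+15+11+3 = 104
Elm - Maple - Corby - Denton - Knoll - Hadley - Elm: 34+17+34+11+16+27 = 139
Elm - Maple - Corby - Denton - Hadley - Knoll - Elm: 34+17+34+27+26+3 = 141
Elm - Maple - Knoll - Corby - Hadley - Denton - Elm: 34+12+24+24+15+14 = 123
Elm - Maple - Knoll - Corby - Denton - Hadley - Elm: 34+12+24+34+27+27 = 158
Elm - Maple - Knoll - Hadley - Corby - Denton - Elm: 34+12+16+8+34+14 = 118
Elm - Maple - Knoll - Hadley - Denton - Corby - Elm: 34+12+16+15+29+19 = 125
Elm - Maple - Knoll - Denton - Corby - Hadley - Elm: 34+12+29+29+24+27 = 155
Elm - Maple - Knoll - Denton - Hadley - Corby - Elm: 34+12+29+27+8+19 = 129
Elm - Maple - Hadley - Corby - Knoll - Denton - Elm: 34+11+8+25+29+14 = 121
Elm - Maple - Hadley - Corby - Denton - Knoll - Elm: 34+11+8+34+11+3 = 101
… (106 more)
Elm - Corby - Maple - Hadley - Denton - Knoll - Elm: 21+13+11+15+11+3 = 74  ← best
The minimum is 74.
One optimal route: Elm → Corby → Maple → Hadley → Denton → Knoll → Elm.

74 min — the shortest possible round trip.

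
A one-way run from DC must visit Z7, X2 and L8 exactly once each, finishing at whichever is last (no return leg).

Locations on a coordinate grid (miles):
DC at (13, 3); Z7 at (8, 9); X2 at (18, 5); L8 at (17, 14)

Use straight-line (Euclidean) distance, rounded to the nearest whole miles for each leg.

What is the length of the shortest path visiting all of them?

There are 3! = 6 possible orderings.
DC → Z7 → X2 → L8: 8+11+9 = 28
DC → Z7 → L8 → X2: 8+10+9 = 27
DC → X2 → Z7 → L8: 5+11+10 = 26
DC → X2 → L8 → Z7: 5+9+10 = 24
DC → L8 → Z7 → X2: 12+10+11 = 33
DC → L8 → X2 → Z7: 12+9+11 = 32
The minimum is 24.
One shortest path: DC → X2 → L8 → Z7.

24 miles — the minimum one-way total.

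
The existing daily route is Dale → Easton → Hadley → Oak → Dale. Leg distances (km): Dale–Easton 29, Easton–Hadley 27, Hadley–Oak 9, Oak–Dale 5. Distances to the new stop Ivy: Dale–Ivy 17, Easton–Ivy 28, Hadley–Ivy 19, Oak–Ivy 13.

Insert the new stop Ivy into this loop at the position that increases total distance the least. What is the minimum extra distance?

Minimum extra distance: 16 km, inserting Ivy between Dale and Easton.

Insertion cost between consecutive stops i–j is d(i,Ivy) + d(Ivy,j) − d(i,j):
  between Dale and Easton: 17 + 28 − 29 = 16
  between Easton and Hadley: 28 + 19 − 27 = 20
  between Hadley and Oak: 19 + 13 − 9 = 23
  between Oak and Dale: 13 + 17 − 5 = 25
Cheapest insertion is between Dale and Easton, adding 16.
New total = 70 + 16 = 86.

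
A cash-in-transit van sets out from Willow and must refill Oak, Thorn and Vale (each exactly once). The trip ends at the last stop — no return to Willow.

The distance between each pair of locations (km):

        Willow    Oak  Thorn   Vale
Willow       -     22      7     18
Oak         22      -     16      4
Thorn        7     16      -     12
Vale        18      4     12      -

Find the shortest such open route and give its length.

There are 3! = 6 possible orderings.
Willow→Oak→Thorn→Vale: 22+16+12 = 50
Willow→Oak→Vale→Thorn: 22+4+12 = 38
Willow→Thorn→Oak→Vale: 7+16+4 = 27
Willow→Thorn→Vale→Oak: 7+12+4 = 23
Willow→Vale→Oak→Thorn: 18+4+16 = 38
Willow→Vale→Thorn→Oak: 18+12+16 = 46
The minimum is 23.
One shortest path: Willow → Thorn → Vale → Oak.

Minimum one-way distance = 23 km.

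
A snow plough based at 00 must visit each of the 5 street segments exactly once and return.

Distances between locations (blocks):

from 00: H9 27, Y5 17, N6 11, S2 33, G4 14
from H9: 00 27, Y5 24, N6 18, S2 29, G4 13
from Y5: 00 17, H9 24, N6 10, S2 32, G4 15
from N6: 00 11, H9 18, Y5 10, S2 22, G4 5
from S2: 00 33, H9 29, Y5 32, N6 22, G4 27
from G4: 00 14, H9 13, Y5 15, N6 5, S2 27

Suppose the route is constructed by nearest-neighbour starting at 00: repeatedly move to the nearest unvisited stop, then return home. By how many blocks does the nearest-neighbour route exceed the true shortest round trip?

From 00: N6=11, G4=14, Y5=17, H9=27, S2=33 → choose N6 (11).
From N6: G4=5, Y5=10, H9=18, S2=22 → choose G4 (5).
From G4: H9=13, Y5=15, S2=27 → choose H9 (13).
From H9: Y5=24, S2=29 → choose Y5 (24).
From Y5: S2=32 → choose S2 (32).
NN route 00 → N6 → G4 → H9 → Y5 → S2 → 00 costs 118.
Optimal: 00 → Y5 → N6 → S2 → H9 → G4 → 00 costs 105 (by enumerating all 60 distinct tours).
Excess = 118 − 105 = 13.

Excess over optimum: 13 blocks.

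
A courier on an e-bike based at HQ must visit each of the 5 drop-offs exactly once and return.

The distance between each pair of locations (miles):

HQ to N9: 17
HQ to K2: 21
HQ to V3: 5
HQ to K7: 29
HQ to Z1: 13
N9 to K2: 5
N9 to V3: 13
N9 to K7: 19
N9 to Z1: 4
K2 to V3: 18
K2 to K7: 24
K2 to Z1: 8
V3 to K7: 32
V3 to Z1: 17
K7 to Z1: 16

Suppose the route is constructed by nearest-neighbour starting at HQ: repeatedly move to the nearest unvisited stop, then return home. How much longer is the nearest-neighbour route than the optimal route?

From HQ: V3=5, Z1=13, N9=17, K2=21, K7=29 → choose V3 (5).
From V3: N9=13, Z1=17, K2=18, K7=32 → choose N9 (13).
From N9: Z1=4, K2=5, K7=19 → choose Z1 (4).
From Z1: K2=8, K7=16 → choose K2 (8).
From K2: K7=24 → choose K7 (24).
NN route HQ → V3 → N9 → Z1 → K2 → K7 → HQ costs 83.
Optimal: HQ → V3 → N9 → K2 → K7 → Z1 → HQ costs 76 (by enumerating all 60 distinct tours).
Excess = 83 − 76 = 7.

Excess over optimum: 7 miles.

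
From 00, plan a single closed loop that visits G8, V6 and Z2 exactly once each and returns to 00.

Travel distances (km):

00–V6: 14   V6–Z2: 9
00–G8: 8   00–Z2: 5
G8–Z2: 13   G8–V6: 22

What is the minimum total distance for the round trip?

Shortest round trip = 44 km.

00 - G8 - V6 - Z2 - 00: 8+22+9+5 = 44
00 - G8 - Z2 - V6 - 00: 8+13+9+14 = 44
00 - V6 - G8 - Z2 - 00: 14+22+13+5 = 54
The minimum is 44.
One optimal route: 00 → G8 → V6 → Z2 → 00 (or its reverse).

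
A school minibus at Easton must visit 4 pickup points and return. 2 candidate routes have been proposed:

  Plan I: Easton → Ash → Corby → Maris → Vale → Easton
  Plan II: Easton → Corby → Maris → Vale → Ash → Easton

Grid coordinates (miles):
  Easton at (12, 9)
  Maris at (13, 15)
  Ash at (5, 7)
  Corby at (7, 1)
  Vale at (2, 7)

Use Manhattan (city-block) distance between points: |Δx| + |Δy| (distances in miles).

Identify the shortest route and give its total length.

Plan I: 9 + 8 + 20 + 19 + 12 = 68
Plan II: 13 + 20 + 19 + 3 + 9 = 64

Shortest is Plan II, total 64 miles.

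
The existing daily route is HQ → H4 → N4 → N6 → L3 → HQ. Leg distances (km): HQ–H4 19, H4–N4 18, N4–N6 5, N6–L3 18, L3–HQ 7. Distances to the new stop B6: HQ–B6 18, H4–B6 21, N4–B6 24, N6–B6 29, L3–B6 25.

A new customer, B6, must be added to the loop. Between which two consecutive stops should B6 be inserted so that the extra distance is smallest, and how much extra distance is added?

Insertion cost between consecutive stops i–j is d(i,B6) + d(B6,j) − d(i,j):
  between HQ and H4: 18 + 21 − 19 = 20
  between H4 and N4: 21 + 24 − 18 = 27
  between N4 and N6: 24 + 29 − 5 = 48
  between N6 and L3: 29 + 25 − 18 = 36
  between L3 and HQ: 25 + 18 − 7 = 36
Cheapest insertion is between HQ and H4, adding 20.
New total = 67 + 20 = 87.

Adding 20 km by placing B6 on the HQ–H4 leg.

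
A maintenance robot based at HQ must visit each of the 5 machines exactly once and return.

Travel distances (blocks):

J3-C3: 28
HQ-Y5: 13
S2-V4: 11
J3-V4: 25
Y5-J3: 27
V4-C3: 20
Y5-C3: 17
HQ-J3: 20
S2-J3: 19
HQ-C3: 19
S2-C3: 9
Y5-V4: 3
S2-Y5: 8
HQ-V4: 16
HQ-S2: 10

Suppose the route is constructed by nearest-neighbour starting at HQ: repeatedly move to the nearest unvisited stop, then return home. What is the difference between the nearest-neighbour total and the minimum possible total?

Excess over optimum: 5 blocks.

HQ: S2=10, Y5=13, V4=16, C3=19, J3=20 ⇒ S2
S2: Y5=8, C3=9, V4=11, J3=19 ⇒ Y5
Y5: V4=3, C3=17, J3=27 ⇒ V4
V4: C3=20, J3=25 ⇒ C3
C3: J3=28 ⇒ J3
NN route HQ → S2 → Y5 → V4 → C3 → J3 → HQ costs 89.
Optimal: HQ → S2 → C3 → Y5 → V4 → J3 → HQ costs 84 (by enumerating all 60 distinct tours).
Excess = 89 − 84 = 5.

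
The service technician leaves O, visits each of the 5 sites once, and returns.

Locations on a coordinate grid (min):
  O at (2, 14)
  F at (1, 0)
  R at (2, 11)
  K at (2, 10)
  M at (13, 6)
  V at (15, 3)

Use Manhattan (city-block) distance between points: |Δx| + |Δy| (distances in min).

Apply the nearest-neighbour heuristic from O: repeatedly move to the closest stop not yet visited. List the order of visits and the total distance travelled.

Total distance 56 min via the nearest-neighbour route O → R → K → F → V → M → O.

From O: distances to unvisited — R=3, K=4, F=15, M=19, V=24. Nearest is R (3).
From R: distances to unvisited — K=1, F=12, M=16, V=21. Nearest is K (1).
From K: distances to unvisited — F=11, M=15, V=20. Nearest is F (11).
From F: distances to unvisited — V=17, M=18. Nearest is V (17).
From V: distances to unvisited — M=5. Nearest is M (5).
Return M→O: 19.
Total = 3 + 1 + 11 + 17 + 5 + 19 = 56.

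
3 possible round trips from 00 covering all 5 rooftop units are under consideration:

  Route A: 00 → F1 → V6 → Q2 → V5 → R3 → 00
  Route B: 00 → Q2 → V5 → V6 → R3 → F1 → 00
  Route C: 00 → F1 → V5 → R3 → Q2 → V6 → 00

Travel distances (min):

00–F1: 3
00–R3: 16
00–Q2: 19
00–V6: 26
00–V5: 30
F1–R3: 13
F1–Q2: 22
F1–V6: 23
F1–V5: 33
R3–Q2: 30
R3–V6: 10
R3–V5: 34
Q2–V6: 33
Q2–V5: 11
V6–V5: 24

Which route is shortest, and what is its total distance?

Route A: 3 + 23 + 33 + 11 + 34 + 16 = 120
Route B: 19 + 11 + 24 + 10 + 13 + 3 = 80
Route C: 3 + 33 + 34 + 30 + 33 + 26 = 159

80 min — Route B is the shortest.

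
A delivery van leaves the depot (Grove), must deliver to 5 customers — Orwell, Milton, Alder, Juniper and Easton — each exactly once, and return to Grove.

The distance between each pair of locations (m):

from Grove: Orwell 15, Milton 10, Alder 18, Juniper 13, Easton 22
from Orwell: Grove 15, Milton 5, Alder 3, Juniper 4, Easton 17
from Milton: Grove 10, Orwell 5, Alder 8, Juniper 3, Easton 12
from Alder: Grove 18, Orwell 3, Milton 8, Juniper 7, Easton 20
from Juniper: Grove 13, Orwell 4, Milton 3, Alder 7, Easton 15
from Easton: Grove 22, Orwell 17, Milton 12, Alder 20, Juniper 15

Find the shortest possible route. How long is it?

There are 60 distinct closed tours to check (reversals are equivalent).
Grove-Orwell-Milton-Alder-Juniper-Easton-Grove: 15+5+8+7+15+22 = 72
Grove-Orwell-Milton-Alder-Easton-Juniper-Grove: 15+5+8+20+15+13 = 76
Grove-Orwell-Milton-Juniper-Alder-Easton-Grove: 15+5+3+7+20+22 = 72
Grove-Orwell-Milton-Juniper-Easton-Alder-Grove: 15+5+3+15+20+18 = 76
Grove-Orwell-Milton-Easton-Alder-Juniper-Grove: 15+5+12+20+7+13 = 72
Grove-Orwell-Milton-Easton-Juniper-Alder-Grove: 15+5+12+15+7+18 = 72
Grove-Orwell-Alder-Milton-Juniper-Easton-Grove: 15+3+8+3+15+22 = 66
Grove-Orwell-Alder-Milton-Easton-Juniper-Grove: 15+3+8+12+15+13 = 66
Grove-Orwell-Alder-Juniper-Milton-Easton-Grove: 15+3+7+3+12+22 = 62
Grove-Orwell-Alder-Juniper-Easton-Milton-Grove: 15+3+7+15+12+10 = 62
Grove-Orwell-Alder-Easton-Milton-Juniper-Grove: 15+3+20+12+3+13 = 66
Grove-Orwell-Alder-Easton-Juniper-Milton-Grove: 15+3+20+15+3+10 = 66
Grove-Orwell-Juniper-Milton-Alder-Easton-Grove: 15+4+3+8+20+22 = 72
Grove-Orwell-Juniper-Milton-Easton-Alder-Grove: 15+4+3+12+20+18 = 72
… (46 more)
The minimum is 62.
One optimal route: Grove → Orwell → Alder → Juniper → Milton → Easton → Grove (or its reverse).

Shortest round trip = 62 m.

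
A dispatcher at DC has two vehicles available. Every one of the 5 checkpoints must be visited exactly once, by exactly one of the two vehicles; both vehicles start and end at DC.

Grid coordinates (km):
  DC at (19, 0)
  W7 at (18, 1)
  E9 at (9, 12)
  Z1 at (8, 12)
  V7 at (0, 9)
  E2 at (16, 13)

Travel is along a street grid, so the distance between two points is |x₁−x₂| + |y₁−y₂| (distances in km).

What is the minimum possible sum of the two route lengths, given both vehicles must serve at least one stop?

Minimum combined distance: 68 km.

Try each way of splitting the stops between the two vehicles (each non-empty) and, for each split, find the best tour for each vehicle:
  {W7} + {E9, Z1, V7, E2}: 4 + 64 = 68
  {E9} + {W7, Z1, V7, E2}: 44 + 64 = 108
  {W7, E9} + {Z1, V7, E2}: 44 + 64 = 108
  {Z1} + {W7, E9, V7, E2}: 46 + 64 = 110
  {W7, Z1} + {E9, V7, E2}: 46 + 64 = 110
  {E9, Z1} + {W7, V7, E2}: 46 + 64 = 110
  … (15 splits in total)
Best: vehicle 1 DC → W7 → DC = 4; vehicle 2 DC → V7 → Z1 → E9 → E2 → DC = 64; combined 68.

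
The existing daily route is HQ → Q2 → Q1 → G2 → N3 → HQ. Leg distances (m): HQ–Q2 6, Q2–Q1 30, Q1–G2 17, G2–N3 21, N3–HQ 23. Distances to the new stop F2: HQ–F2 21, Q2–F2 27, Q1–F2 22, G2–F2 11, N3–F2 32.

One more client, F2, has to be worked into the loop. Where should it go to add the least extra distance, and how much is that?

Insertion cost between consecutive stops i–j is d(i,F2) + d(F2,j) − d(i,j):
  between HQ and Q2: 21 + 27 − 6 = 42
  between Q2 and Q1: 27 + 22 − 30 = 19
  between Q1 and G2: 22 + 11 − 17 = 16
  between G2 and N3: 11 + 32 − 21 = 22
  between N3 and HQ: 32 + 21 − 23 = 30
Cheapest insertion is between Q1 and G2, adding 16.
New total = 97 + 16 = 113.

Adding 16 m by placing F2 on the Q1–G2 leg.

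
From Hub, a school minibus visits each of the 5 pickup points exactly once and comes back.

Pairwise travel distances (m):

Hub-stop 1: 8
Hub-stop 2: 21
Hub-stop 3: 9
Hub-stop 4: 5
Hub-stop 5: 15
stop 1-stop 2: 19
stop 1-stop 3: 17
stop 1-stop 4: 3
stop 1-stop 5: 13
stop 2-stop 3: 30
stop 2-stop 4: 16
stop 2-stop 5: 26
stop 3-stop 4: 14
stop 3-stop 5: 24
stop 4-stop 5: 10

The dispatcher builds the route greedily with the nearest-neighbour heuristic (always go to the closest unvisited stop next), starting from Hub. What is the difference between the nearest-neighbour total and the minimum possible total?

The nearest-neighbour route is 10 m longer than optimal.

Hub: stop 4=5, stop 1=8, stop 3=9, stop 5=15, stop 2=21 ⇒ stop 4
stop 4: stop 1=3, stop 5=10, stop 3=14, stop 2=16 ⇒ stop 1
stop 1: stop 5=13, stop 3=17, stop 2=19 ⇒ stop 5
stop 5: stop 3=24, stop 2=26 ⇒ stop 3
stop 3: stop 2=30 ⇒ stop 2
NN route Hub → stop 4 → stop 1 → stop 5 → stop 3 → stop 2 → Hub costs 96.
Optimal: Hub → stop 1 → stop 2 → stop 4 → stop 5 → stop 3 → Hub costs 86 (by enumerating all 60 distinct tours).
Excess = 96 − 86 = 10.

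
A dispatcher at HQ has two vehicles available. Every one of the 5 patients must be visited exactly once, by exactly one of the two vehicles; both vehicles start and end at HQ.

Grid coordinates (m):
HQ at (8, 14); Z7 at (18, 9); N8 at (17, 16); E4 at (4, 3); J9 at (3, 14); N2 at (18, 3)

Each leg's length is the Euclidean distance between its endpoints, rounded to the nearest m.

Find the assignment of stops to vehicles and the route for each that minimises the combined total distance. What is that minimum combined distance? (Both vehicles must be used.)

Minimum combined distance: 58 m.

Try each way of splitting the stops between the two vehicles (each non-empty) and, for each split, find the best tour for each vehicle:
  {Z7} + {N8, E4, J9, N2}: 22 + 52 = 74
  {N8} + {Z7, E4, J9, N2}: 18 + 47 = 65
  {Z7, N8} + {E4, J9, N2}: 27 + 45 = 72
  {E4} + {Z7, N8, J9, N2}: 24 + 46 = 70
  {Z7, E4} + {N8, J9, N2}: 38 + 46 = 84
  {N8, E4} + {Z7, J9, N2}: 39 + 41 = 80
  … (15 splits in total)
  {J9} + {Z7, N8, E4, N2}: 10 + 48 = 58  ← best
Best: vehicle 1 HQ → J9 → HQ = 10; vehicle 2 HQ → N8 → Z7 → N2 → E4 → HQ = 48; combined 58.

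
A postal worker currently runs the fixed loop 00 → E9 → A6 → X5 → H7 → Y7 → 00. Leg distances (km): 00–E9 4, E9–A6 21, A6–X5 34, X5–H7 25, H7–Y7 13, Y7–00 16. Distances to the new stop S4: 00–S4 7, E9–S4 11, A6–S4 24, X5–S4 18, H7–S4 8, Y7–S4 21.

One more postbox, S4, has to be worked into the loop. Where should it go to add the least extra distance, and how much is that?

Minimum extra distance: 1 km, inserting S4 between X5 and H7.

Insertion cost between consecutive stops i–j is d(i,S4) + d(S4,j) − d(i,j):
  between 00 and E9: 7 + 11 − 4 = 14
  between E9 and A6: 11 + 24 − 21 = 14
  between A6 and X5: 24 + 18 − 34 = 8
  between X5 and H7: 18 + 8 − 25 = 1
  between H7 and Y7: 8 + 21 − 13 = 16
  between Y7 and 00: 21 + 7 − 16 = 12
Cheapest insertion is between X5 and H7, adding 1.
New total = 113 + 1 = 114.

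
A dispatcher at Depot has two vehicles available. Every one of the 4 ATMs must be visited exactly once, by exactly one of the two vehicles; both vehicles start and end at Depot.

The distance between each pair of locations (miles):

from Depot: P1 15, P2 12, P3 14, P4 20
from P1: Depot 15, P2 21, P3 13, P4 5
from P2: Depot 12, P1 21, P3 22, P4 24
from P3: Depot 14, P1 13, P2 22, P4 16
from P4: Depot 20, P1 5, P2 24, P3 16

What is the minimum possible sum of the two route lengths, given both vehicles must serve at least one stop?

74 miles — the smallest possible combined total.

Try each way of splitting the stops between the two vehicles (each non-empty) and, for each split, find the best tour for each vehicle:
  {P1} + {P2, P3, P4}: 30 + 66 = 96
  {P2} + {P1, P3, P4}: 24 + 50 = 74
  {P1, P2} + {P3, P4}: 48 + 50 = 98
  {P3} + {P1, P2, P4}: 28 + 56 = 84
  {P1, P3} + {P2, P4}: 42 + 56 = 98
  {P2, P3} + {P1, P4}: 48 + 40 = 88
  … (7 splits in total)
Best: vehicle 1 Depot → P2 → Depot = 24; vehicle 2 Depot → P1 → P4 → P3 → Depot = 50; combined 74.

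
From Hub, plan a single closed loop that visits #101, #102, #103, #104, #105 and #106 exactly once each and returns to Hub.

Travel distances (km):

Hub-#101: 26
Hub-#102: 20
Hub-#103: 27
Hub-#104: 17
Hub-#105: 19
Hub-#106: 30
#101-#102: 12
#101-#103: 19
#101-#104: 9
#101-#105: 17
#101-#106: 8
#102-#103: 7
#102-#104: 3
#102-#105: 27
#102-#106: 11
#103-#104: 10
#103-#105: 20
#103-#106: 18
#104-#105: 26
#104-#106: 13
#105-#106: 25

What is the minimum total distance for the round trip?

With 6 stops there are 6!/2 = 360 distinct round trips (a route and its reverse cost the same).
Hub→#101→#102→#103→#104→#105→#106→Hub: 26+12+7+10+26+25+30 = 136
Hub→#101→#102→#103→#104→#106→#105→Hub: 26+12+7+10+13+25+19 = 112
Hub→#101→#102→#103→#105→#104→#106→Hub: 26+12+7+20+26+13+30 = 134
Hub→#101→#102→#103→#105→#106→#104→Hub: 26+12+7+20+25+13+17 = 120
Hub→#101→#102→#103→#106→#104→#105→Hub: 26+12+7+18+13+26+19 = 121
Hub→#101→#102→#103→#106→#105→#104→Hub: 26+12+7+18+25+26+17 = 131
Hub→#101→#102→#104→#103→#105→#106→Hub: 26+12+3+10+20+25+30 = 126
Hub→#101→#102→#104→#103→#106→#105→Hub: 26+12+3+10+18+25+19 = 113
… (352 more)
Hub→#104→#102→#103→#106→#101→#105→Hub: 17+3+7+18+8+17+19 = 89  ← best
The minimum is 89.
One optimal route: Hub → #104 → #102 → #103 → #106 → #101 → #105 → Hub (or its reverse).

Minimum total distance: 89 km.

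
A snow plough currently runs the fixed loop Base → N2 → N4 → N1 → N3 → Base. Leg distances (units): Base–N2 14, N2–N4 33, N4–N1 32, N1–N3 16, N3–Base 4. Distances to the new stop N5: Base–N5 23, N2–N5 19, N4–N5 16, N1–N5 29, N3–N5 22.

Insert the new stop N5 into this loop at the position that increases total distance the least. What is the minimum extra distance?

Insertion cost between consecutive stops i–j is d(i,N5) + d(N5,j) − d(i,j):
  between Base and N2: 23 + 19 − 14 = 28
  between N2 and N4: 19 + 16 − 33 = 2
  between N4 and N1: 16 + 29 − 32 = 13
  between N1 and N3: 29 + 22 − 16 = 35
  between N3 and Base: 22 + 23 − 4 = 41
Cheapest insertion is between N2 and N4, adding 2.
New total = 99 + 2 = 101.

Adding 2 by placing N5 on the N2–N4 leg.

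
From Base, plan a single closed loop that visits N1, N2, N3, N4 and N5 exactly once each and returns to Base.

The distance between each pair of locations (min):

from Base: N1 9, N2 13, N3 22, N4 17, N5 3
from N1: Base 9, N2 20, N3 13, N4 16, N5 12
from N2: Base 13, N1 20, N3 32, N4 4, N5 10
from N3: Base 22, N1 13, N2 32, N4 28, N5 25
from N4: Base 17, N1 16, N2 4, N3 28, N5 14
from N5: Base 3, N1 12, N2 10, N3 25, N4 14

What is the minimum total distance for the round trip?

Minimum total distance: 67 min.

There are 60 distinct closed tours to check (reversals are equivalent).
Base-N1-N2-N3-N4-N5-Base: 9+20+32+28+14+3 = 106
Base-N1-N2-N3-N5-N4-Base: 9+20+32+25+14+17 = 117
Base-N1-N2-N4-N3-N5-Base: 9+20+4+28+25+3 = 89
Base-N1-N2-N4-N5-N3-Base: 9+20+4+14+25+22 = 94
Base-N1-N2-N5-N3-N4-Base: 9+20+10+25+28+17 = 109
Base-N1-N2-N5-N4-N3-Base: 9+20+10+14+28+22 = 103
Base-N1-N3-N2-N4-N5-Base: 9+13+32+4+14+3 = 75
Base-N1-N3-N2-N5-N4-Base: 9+13+32+10+14+17 = 95
Base-N1-N3-N4-N2-N5-Base: 9+13+28+4+10+3 = 67
Base-N1-N3-N4-N5-N2-Base: 9+13+28+14+10+13 = 87
Base-N1-N3-N5-N2-N4-Base: 9+13+25+10+4+17 = 78
Base-N1-N3-N5-N4-N2-Base: 9+13+25+14+4+13 = 78
Base-N1-N4-N2-N3-N5-Base: 9+16+4+32+25+3 = 89
Base-N1-N4-N2-N5-N3-Base: 9+16+4+10+25+22 = 86
… (46 more)
The minimum is 67.
One optimal route: Base → N1 → N3 → N4 → N2 → N5 → Base (or its reverse).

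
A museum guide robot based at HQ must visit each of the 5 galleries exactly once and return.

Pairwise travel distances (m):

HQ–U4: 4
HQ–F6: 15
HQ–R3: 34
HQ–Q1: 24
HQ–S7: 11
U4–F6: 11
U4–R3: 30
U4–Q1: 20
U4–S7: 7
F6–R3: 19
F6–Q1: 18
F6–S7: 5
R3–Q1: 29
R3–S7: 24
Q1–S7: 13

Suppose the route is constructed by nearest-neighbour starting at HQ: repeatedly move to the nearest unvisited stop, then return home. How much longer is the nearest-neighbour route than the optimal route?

The nearest-neighbour route is 10 m longer than optimal.

From HQ: U4=4, S7=11, F6=15, Q1=24, R3=34 → choose U4 (4).
From U4: S7=7, F6=11, Q1=20, R3=30 → choose S7 (7).
From S7: F6=5, Q1=13, R3=24 → choose F6 (5).
From F6: Q1=18, R3=19 → choose Q1 (18).
From Q1: R3=29 → choose R3 (29).
NN route HQ → U4 → S7 → F6 → Q1 → R3 → HQ costs 97.
Optimal: HQ → U4 → F6 → R3 → Q1 → S7 → HQ costs 87 (by enumerating all 60 distinct tours).
Excess = 97 − 87 = 10.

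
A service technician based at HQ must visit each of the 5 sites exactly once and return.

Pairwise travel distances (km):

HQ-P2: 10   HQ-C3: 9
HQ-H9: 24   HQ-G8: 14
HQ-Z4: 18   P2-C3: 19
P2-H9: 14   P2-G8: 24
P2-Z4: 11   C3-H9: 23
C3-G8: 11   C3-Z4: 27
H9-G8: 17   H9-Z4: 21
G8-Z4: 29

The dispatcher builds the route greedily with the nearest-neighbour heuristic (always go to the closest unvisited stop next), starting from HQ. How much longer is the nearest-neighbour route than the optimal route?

Excess over optimum: 1 km.

HQ: C3=9, P2=10, G8=14, Z4=18, H9=24 ⇒ C3
C3: G8=11, P2=19, H9=23, Z4=27 ⇒ G8
G8: H9=17, P2=24, Z4=29 ⇒ H9
H9: P2=14, Z4=21 ⇒ P2
P2: Z4=11 ⇒ Z4
NN route HQ → C3 → G8 → H9 → P2 → Z4 → HQ costs 80.
Optimal: HQ → P2 → Z4 → H9 → G8 → C3 → HQ costs 79 (by enumerating all 60 distinct tours).
Excess = 80 − 79 = 1.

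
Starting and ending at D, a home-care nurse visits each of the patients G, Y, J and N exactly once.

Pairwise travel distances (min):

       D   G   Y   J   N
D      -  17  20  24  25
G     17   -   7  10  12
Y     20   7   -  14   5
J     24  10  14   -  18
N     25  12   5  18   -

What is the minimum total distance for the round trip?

There are 12 distinct closed tours to check (reversals are equivalent).
D-G-Y-J-N-D: 17+7+14+18+25 = 81
D-G-Y-N-J-D: 17+7+5+18+24 = 71
D-G-J-Y-N-D: 17+10+14+5+25 = 71
D-G-J-N-Y-D: 17+10+18+5+20 = 70
D-G-N-Y-J-D: 17+12+5+14+24 = 72
D-G-N-J-Y-D: 17+12+18+14+20 = 81
D-Y-G-J-N-D: 20+7+10+18+25 = 80
D-Y-G-N-J-D: 20+7+12+18+24 = 81
D-Y-J-G-N-D: 20+14+10+12+25 = 81
D-Y-N-G-J-D: 20+5+12+10+24 = 71
D-J-G-Y-N-D: 24+10+7+5+25 = 71
D-J-Y-G-N-D: 24+14+7+12+25 = 82
The minimum is 70.
One optimal route: D → G → J → N → Y → D (or its reverse).

Shortest round trip = 70 min.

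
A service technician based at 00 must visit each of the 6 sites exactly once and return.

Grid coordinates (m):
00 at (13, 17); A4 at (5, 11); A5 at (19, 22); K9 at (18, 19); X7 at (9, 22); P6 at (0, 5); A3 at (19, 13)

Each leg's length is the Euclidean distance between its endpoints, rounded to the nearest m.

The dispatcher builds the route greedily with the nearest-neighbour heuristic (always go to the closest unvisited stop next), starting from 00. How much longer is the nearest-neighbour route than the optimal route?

00: K9=5, X7=6, A3=7, A5=8, A4=10, P6=18 ⇒ K9
K9: A5=3, A3=6, X7=9, A4=15, P6=23 ⇒ A5
A5: A3=9, X7=10, A4=18, P6=25 ⇒ A3
A3: X7=13, A4=14, P6=21 ⇒ X7
X7: A4=12, P6=19 ⇒ A4
A4: P6=8 ⇒ P6
NN route 00 → K9 → A5 → A3 → X7 → A4 → P6 → 00 costs 68.
Optimal: 00 → A4 → P6 → X7 → A5 → K9 → A3 → 00 costs 63 (by enumerating all 360 distinct tours).
Excess = 68 − 63 = 5.

The nearest-neighbour route is 5 m longer than optimal.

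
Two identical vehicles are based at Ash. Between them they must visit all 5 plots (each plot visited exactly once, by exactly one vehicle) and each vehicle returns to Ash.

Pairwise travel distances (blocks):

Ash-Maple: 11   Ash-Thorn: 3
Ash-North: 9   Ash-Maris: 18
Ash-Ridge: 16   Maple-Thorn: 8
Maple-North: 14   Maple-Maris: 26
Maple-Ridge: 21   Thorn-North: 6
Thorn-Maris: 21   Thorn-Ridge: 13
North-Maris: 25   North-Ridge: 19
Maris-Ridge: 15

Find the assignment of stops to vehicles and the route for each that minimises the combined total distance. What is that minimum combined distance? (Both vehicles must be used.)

83 blocks — the smallest possible combined total.

There are 2^4 − 1 = 15 ways to divide the 5 stops into two non-empty groups. For each, the best each vehicle can do is its own shortest tour through its group:
  {Maple} + {Thorn, North, Maris, Ridge}: 22 + 61 = 83
  {Thorn} + {Maple, North, Maris, Ridge}: 6 + 77 = 83
  {Maple, Thorn} + {North, Maris, Ridge}: 22 + 61 = 83
  {North} + {Maple, Thorn, Maris, Ridge}: 18 + 65 = 83
  {Maple, North} + {Thorn, Maris, Ridge}: 34 + 49 = 83
  {Thorn, North} + {Maple, Maris, Ridge}: 18 + 65 = 83
  … (15 splits in total)
Best: vehicle 1 Ash → Maple → Ash = 22; vehicle 2 Ash → Thorn → North → Ridge → Maris → Ash = 61; combined 83.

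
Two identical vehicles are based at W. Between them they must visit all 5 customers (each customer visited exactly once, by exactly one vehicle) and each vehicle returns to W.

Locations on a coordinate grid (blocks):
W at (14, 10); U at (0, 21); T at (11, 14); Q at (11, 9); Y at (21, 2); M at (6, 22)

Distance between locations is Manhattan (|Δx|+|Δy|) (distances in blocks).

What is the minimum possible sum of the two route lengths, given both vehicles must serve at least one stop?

Minimum combined distance: 84 blocks.

There are 2^4 − 1 = 15 ways to divide the 5 stops into two non-empty groups. For each, the best each vehicle can do is its own shortest tour through its group:
  {U} + {T, Q, Y, M}: 50 + 70 = 120
  {T} + {U, Q, Y, M}: 14 + 82 = 96
  {U, T} + {Q, Y, M}: 50 + 70 = 120
  {Q} + {U, T, Y, M}: 8 + 82 = 90
  {U, Q} + {T, Y, M}: 52 + 70 = 122
  {T, Q} + {U, Y, M}: 16 + 82 = 98
  … (15 splits in total)
  {Y} + {U, T, Q, M}: 30 + 54 = 84  ← best
Best: vehicle 1 W → Y → W = 30; vehicle 2 W → U → M → T → Q → W = 54; combined 84.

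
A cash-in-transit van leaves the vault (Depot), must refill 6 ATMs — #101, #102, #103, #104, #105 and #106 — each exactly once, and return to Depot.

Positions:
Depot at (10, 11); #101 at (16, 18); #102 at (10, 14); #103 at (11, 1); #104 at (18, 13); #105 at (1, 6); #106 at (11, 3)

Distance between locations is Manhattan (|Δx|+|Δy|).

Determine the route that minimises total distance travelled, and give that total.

There are 360 distinct closed tours to check (reversals are equivalent).
Depot-#101-#102-#103-#104-#105-#106-Depot: 13+10+14+19+24+13+9 = 102
Depot-#101-#102-#103-#104-#106-#105-Depot: 13+10+14+19+17+13+14 = 100
Depot-#101-#102-#103-#105-#104-#106-Depot: 13+10+14+15+24+17+9 = 102
Depot-#101-#102-#103-#105-#106-#104-Depot: 13+10+14+15+13+17+10 = 92
Depot-#101-#102-#103-#106-#104-#105-Depot: 13+10+14+2+17+24+14 = 94
Depot-#101-#102-#103-#106-#105-#104-Depot: 13+10+14+2+13+24+10 = 86
Depot-#101-#102-#104-#103-#105-#106-Depot: 13+10+9+19+15+13+9 = 88
Depot-#101-#102-#104-#103-#106-#105-Depot: 13+10+9+19+2+13+14 = 80
… (352 more)
Depot-#102-#101-#104-#103-#106-#105-Depot: 3+10+7+19+2+13+14 = 68  ← best
The minimum is 68.
One optimal route: Depot → #102 → #101 → #104 → #103 → #106 → #105 → Depot (or its reverse).

Minimum total distance: 68.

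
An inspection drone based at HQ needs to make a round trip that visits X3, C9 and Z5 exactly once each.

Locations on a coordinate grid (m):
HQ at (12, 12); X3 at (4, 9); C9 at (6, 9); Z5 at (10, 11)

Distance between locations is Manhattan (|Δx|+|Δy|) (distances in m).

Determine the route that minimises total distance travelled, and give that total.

With 3 stops there are 3!/2 = 3 distinct round trips (a route and its reverse cost the same).
HQ-X3-C9-Z5-HQ: 11+2+6+3 = 22
HQ-X3-Z5-C9-HQ: 11+8+6+9 = 34
HQ-C9-X3-Z5-HQ: 9+2+8+3 = 22
The minimum is 22.
One optimal route: HQ → X3 → C9 → Z5 → HQ (or its reverse).

Shortest round trip = 22 m.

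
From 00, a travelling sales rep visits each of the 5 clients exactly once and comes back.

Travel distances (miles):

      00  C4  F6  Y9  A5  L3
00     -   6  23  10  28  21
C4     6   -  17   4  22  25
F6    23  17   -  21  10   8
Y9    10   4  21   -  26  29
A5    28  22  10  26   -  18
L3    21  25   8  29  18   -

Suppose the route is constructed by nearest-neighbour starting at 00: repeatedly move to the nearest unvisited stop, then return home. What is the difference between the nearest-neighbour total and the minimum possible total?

From 00: C4=6, Y9=10, L3=21, F6=23, A5=28 → choose C4 (6).
From C4: Y9=4, F6=17, A5=22, L3=25 → choose Y9 (4).
From Y9: F6=21, A5=26, L3=29 → choose F6 (21).
From F6: L3=8, A5=10 → choose L3 (8).
From L3: A5=18 → choose A5 (18).
NN route 00 → C4 → Y9 → F6 → L3 → A5 → 00 costs 85.
Optimal: 00 → C4 → Y9 → A5 → F6 → L3 → 00 costs 75 (by enumerating all 60 distinct tours).
Excess = 85 − 75 = 10.

10 miles longer than the optimal tour.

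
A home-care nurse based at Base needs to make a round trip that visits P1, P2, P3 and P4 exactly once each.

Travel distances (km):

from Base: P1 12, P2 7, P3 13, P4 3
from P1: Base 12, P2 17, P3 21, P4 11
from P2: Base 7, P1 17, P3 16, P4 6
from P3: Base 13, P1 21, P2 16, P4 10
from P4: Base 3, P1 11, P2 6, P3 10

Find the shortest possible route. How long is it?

With 4 stops there are 4!/2 = 12 distinct round trips (a route and its reverse cost the same).
Base - P1 - P2 - P3 - P4 - Base: 12+17+16+10+3 = 58
Base - P1 - P2 - P4 - P3 - Base: 12+17+6+10+13 = 58
Base - P1 - P3 - P2 - P4 - Base: 12+21+16+6+3 = 58
Base - P1 - P3 - P4 - P2 - Base: 12+21+10+6+7 = 56
Base - P1 - P4 - P2 - P3 - Base: 12+11+6+16+13 = 58
Base - P1 - P4 - P3 - P2 - Base: 12+11+10+16+7 = 56
Base - P2 - P1 - P3 - P4 - Base: 7+17+21+10+3 = 58
Base - P2 - P1 - P4 - P3 - Base: 7+17+11+10+13 = 58
Base - P2 - P3 - P1 - P4 - Base: 7+16+21+11+3 = 58
Base - P2 - P4 - P1 - P3 - Base: 7+6+11+21+13 = 58
Base - P3 - P1 - P2 - P4 - Base: 13+21+17+6+3 = 60
Base - P3 - P2 - P1 - P4 - Base: 13+16+17+11+3 = 60
The minimum is 56.
One optimal route: Base → P1 → P3 → P4 → P2 → Base (or its reverse).

Minimum total distance: 56 km.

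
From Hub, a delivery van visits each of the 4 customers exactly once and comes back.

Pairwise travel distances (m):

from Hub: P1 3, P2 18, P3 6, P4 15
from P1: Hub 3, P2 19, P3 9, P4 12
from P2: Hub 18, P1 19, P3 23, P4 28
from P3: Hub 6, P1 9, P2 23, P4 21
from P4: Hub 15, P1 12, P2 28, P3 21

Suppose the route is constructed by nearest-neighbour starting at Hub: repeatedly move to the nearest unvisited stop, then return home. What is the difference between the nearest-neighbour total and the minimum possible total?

The nearest-neighbour route is 7 m longer than optimal.

Hub: P1=3, P3=6, P4=15, P2=18 ⇒ P1
P1: P3=9, P4=12, P2=19 ⇒ P3
P3: P4=21, P2=23 ⇒ P4
P4: P2=28 ⇒ P2
NN route Hub → P1 → P3 → P4 → P2 → Hub costs 79.
Optimal: Hub → P1 → P4 → P2 → P3 → Hub costs 72 (by enumerating all 12 distinct tours).
Excess = 79 − 72 = 7.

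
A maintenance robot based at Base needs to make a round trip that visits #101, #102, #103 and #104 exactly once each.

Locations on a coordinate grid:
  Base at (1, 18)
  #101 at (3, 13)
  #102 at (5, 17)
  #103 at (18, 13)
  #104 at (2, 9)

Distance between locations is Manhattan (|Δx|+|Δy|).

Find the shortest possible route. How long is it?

Minimum total distance: 52.

There are 12 distinct closed tours to check (reversals are equivalent).
Base - #101 - #102 - #103 - #104 - Base: 7+6+17+20+10 = 60
Base - #101 - #102 - #104 - #103 - Base: 7+6+11+20+22 = 66
Base - #101 - #103 - #102 - #104 - Base: 7+15+17+11+10 = 60
Base - #101 - #103 - #104 - #102 - Base: 7+15+20+11+5 = 58
Base - #101 - #104 - #102 - #103 - Base: 7+5+11+17+22 = 62
Base - #101 - #104 - #103 - #102 - Base: 7+5+20+17+5 = 54
Base - #102 - #101 - #103 - #104 - Base: 5+6+15+20+10 = 56
Base - #102 - #101 - #104 - #103 - Base: 5+6+5+20+22 = 58
Base - #102 - #103 - #101 - #104 - Base: 5+17+15+5+10 = 52
Base - #102 - #104 - #101 - #103 - Base: 5+11+5+15+22 = 58
Base - #103 - #101 - #102 - #104 - Base: 22+15+6+11+10 = 64
Base - #103 - #102 - #101 - #104 - Base: 22+17+6+5+10 = 60
The minimum is 52.
One optimal route: Base → #102 → #103 → #101 → #104 → Base (or its reverse).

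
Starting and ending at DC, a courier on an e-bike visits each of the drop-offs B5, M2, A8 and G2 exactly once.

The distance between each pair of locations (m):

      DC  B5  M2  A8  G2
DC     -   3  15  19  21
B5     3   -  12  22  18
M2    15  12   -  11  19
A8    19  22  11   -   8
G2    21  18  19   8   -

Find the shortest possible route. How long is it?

Minimum total distance: 55 m.

With 4 stops there are 4!/2 = 12 distinct round trips (a route and its reverse cost the same).
DC-B5-M2-A8-G2-DC: 3+12+11+8+21 = 55
DC-B5-M2-G2-A8-DC: 3+12+19+8+19 = 61
DC-B5-A8-M2-G2-DC: 3+22+11+19+21 = 76
DC-B5-A8-G2-M2-DC: 3+22+8+19+15 = 67
DC-B5-G2-M2-A8-DC: 3+18+19+11+19 = 70
DC-B5-G2-A8-M2-DC: 3+18+8+11+15 = 55
DC-M2-B5-A8-G2-DC: 15+12+22+8+21 = 78
DC-M2-B5-G2-A8-DC: 15+12+18+8+19 = 72
DC-M2-A8-B5-G2-DC: 15+11+22+18+21 = 87
DC-M2-G2-B5-A8-DC: 15+19+18+22+19 = 93
DC-A8-B5-M2-G2-DC: 19+22+12+19+21 = 93
DC-A8-M2-B5-G2-DC: 19+11+12+18+21 = 81
The minimum is 55.
One optimal route: DC → B5 → M2 → A8 → G2 → DC (or its reverse).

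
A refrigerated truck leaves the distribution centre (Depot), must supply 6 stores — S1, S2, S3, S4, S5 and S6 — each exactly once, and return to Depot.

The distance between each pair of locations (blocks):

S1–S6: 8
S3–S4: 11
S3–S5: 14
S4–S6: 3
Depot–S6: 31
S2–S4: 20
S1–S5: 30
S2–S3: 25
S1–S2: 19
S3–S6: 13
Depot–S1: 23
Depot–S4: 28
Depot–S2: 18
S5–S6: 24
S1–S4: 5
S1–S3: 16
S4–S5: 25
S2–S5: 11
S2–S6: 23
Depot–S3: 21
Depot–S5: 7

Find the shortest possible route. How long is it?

With 6 stops there are 6!/2 = 360 distinct round trips (a route and its reverse cost the same).
Depot-S1-S2-S3-S4-S5-S6-Depot: 23+19+25+11+25+24+31 = 158
Depot-S1-S2-S3-S4-S6-S5-Depot: 23+19+25+11+3+24+7 = 112
Depot-S1-S2-S3-S5-S4-S6-Depot: 23+19+25+14+25+3+31 = 140
Depot-S1-S2-S3-S5-S6-S4-Depot: 23+19+25+14+24+3+28 = 136
Depot-S1-S2-S3-S6-S4-S5-Depot: 23+19+25+13+3+25+7 = 115
Depot-S1-S2-S3-S6-S5-S4-Depot: 23+19+25+13+24+25+28 = 157
Depot-S1-S2-S4-S3-S5-S6-Depot: 23+19+20+11+14+24+31 = 142
Depot-S1-S2-S4-S3-S6-S5-Depot: 23+19+20+11+13+24+7 = 117
… (352 more)
Depot-S2-S1-S4-S6-S3-S5-Depot: 18+19+5+3+13+14+7 = 79  ← best
The minimum is 79.
One optimal route: Depot → S2 → S1 → S4 → S6 → S3 → S5 → Depot (or its reverse).

Shortest round trip = 79 blocks.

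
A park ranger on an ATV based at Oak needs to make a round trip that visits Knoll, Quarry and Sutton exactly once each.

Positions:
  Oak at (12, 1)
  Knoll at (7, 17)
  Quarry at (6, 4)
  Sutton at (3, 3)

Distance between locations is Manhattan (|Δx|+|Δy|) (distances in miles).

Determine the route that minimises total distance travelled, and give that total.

Oak→Knoll→Quarry→Sutton→Oak: 21+14+4+11 = 50
Oak→Knoll→Sutton→Quarry→Oak: 21+18+4+9 = 52
Oak→Quarry→Knoll→Sutton→Oak: 9+14+18+11 = 52
The minimum is 50.
One optimal route: Oak → Knoll → Quarry → Sutton → Oak (or its reverse).

50 miles — the shortest possible round trip.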